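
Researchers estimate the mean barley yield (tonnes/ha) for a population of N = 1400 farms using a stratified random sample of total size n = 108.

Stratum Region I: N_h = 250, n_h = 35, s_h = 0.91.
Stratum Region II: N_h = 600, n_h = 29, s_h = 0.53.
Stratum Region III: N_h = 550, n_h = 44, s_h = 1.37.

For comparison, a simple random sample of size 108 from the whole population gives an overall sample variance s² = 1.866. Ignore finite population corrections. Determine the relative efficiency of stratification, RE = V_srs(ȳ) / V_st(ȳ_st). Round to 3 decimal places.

RE ≈ 1.895

V̂(ȳ_st) = Σ W_h² s_h²/n_h, with W_h = N_h/N and N = 1400:
  stratum Region I: (250/1400)²·0.91²/35 = 0.000754464
  stratum Region II: (600/1400)²·0.53²/29 = 0.0017791
  stratum Region III: (550/1400)²·1.37²/44 = 0.00658351
V_st = 0.00911708
V_srs = s²/n = 1.866/108 = 0.0172778
Relative efficiency = V_srs / V_st = 0.0172778/0.00911708 = 1.8951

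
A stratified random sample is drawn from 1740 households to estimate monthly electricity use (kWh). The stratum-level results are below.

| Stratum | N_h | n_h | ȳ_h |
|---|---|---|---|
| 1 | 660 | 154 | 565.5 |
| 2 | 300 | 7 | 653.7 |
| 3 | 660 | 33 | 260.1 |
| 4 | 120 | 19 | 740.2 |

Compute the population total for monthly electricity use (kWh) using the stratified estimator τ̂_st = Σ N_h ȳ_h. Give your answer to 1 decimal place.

τ̂_st = Σ N_h ȳ_h = 660·565.5 + 300·653.7 + 660·260.1 + 120·740.2 = 829830.0

τ̂_st ≈ 829830.0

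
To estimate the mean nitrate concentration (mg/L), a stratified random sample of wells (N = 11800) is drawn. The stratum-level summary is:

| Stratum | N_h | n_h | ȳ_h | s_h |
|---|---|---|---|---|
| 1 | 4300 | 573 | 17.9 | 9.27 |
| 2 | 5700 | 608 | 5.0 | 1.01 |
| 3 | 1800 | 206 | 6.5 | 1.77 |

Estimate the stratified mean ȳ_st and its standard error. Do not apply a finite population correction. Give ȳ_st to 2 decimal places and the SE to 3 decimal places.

ȳ_st = Σ W_h ȳ_h = (4300·17.9 + 5700·5.0 + 1800·6.5)/11800 = 9.92966
V̂(ȳ_st) = Σ W_h² s_h²/n_h, with W_h = N_h/N and N = 11800:
  stratum 1: (4300/11800)²·9.27²/573 = 0.0199149
  stratum 2: (5700/11800)²·1.01²/608 = 0.000391494
  stratum 3: (1800/11800)²·1.77²/206 = 0.000353883
V̂(ȳ_st) = 0.0206603
SE(ȳ_st) = √0.0206603 = 0.143737

ȳ_st ≈ 9.93, SE ≈ 0.144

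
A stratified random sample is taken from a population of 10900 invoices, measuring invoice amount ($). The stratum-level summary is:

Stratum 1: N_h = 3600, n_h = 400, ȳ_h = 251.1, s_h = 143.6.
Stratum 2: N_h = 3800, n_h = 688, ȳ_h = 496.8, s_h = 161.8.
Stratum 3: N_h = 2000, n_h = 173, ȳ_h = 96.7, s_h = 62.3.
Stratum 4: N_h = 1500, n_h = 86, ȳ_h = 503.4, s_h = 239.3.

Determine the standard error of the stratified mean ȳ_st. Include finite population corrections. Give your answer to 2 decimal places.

V̂(ȳ_st) = Σ W_h² (1 − n_h/N_h) s_h²/n_h, with W_h = N_h/N and N = 10900:
  stratum 1: (3600/10900)²·(1 − 400/3600)·143.6²/400 = 4.9986
  stratum 2: (3800/10900)²·(1 − 688/3800)·161.8²/688 = 3.78738
  stratum 3: (2000/10900)²·(1 − 173/2000)·62.3²/173 = 0.689994
  stratum 4: (1500/10900)²·(1 − 86/1500)·239.3²/86 = 11.8871
V̂(ȳ_st) = 21.363
SE(ȳ_st) = √21.363 = 4.62202

SE(ȳ_st) ≈ 4.62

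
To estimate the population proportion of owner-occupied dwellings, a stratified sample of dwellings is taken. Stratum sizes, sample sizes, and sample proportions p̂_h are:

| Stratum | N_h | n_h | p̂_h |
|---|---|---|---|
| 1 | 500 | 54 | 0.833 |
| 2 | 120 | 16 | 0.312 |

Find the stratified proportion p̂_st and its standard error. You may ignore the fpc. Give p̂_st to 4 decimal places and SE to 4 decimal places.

N = 620; stratum weights W_h = N_h/N.
p̂_st = Σ W_h p̂_h = (500·0.833 + 120·0.312)/620 = 0.73216
V̂(p̂_st) = Σ W_h² p̂_h(1−p̂_h)/(n_h−1):
  stratum 1: (500/620)²·0.833·0.167/53 = 0.00170703
  stratum 2: (120/620)²·0.312·0.688/15 = 0.000536082
V̂(p̂_st) = 0.00224312; SE = √V̂ = 0.0473615

p̂_st ≈ 0.7322, SE ≈ 0.0474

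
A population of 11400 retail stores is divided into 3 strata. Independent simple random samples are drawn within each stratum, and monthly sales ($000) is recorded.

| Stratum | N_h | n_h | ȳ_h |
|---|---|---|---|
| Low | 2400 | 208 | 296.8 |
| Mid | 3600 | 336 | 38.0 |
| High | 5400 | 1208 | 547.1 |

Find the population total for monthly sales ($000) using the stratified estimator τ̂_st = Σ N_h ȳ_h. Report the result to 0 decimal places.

τ̂_st = Σ N_h ȳ_h = 2400·296.8 + 3600·38.0 + 5400·547.1 = 3803460

τ̂_st ≈ 3803460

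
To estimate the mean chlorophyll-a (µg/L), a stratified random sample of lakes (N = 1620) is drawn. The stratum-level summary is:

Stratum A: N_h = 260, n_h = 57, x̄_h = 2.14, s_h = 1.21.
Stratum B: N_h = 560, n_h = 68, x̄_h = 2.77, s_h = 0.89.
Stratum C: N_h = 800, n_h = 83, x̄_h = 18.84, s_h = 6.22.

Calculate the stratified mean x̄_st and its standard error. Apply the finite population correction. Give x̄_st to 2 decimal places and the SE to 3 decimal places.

x̄_st = Σ W_h x̄_h = (260·2.14 + 560·2.77 + 800·18.84)/1620 = 10.60469
V̂(x̄_st) = Σ W_h² (1 − n_h/N_h) s_h²/n_h, with W_h = N_h/N and N = 1620:
  stratum A: (260/1620)²·(1 − 57/260)·1.21²/57 = 0.000516577
  stratum B: (560/1620)²·(1 − 68/560)·0.89²/68 = 0.00122291
  stratum C: (800/1620)²·(1 − 83/800)·6.22²/83 = 0.101878
V̂(x̄_st) = 0.103618
SE(x̄_st) = √0.103618 = 0.321897

x̄_st ≈ 10.60, SE ≈ 0.322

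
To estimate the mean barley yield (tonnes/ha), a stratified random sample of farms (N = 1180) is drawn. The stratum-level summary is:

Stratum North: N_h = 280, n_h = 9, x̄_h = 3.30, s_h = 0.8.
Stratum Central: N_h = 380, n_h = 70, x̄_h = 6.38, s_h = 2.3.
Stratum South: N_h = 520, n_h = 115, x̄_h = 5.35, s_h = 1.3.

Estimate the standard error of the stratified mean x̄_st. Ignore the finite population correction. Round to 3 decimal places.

SE(x̄_st) ≈ 0.121

V̂(x̄_st) = Σ W_h² s_h²/n_h, with W_h = N_h/N and N = 1180:
  stratum North: (280/1180)²·0.8²/9 = 0.00400396
  stratum Central: (380/1180)²·2.3²/70 = 0.0078372
  stratum South: (520/1180)²·1.3²/115 = 0.00285385
V̂(x̄_st) = 0.014695
SE(x̄_st) = √0.014695 = 0.121223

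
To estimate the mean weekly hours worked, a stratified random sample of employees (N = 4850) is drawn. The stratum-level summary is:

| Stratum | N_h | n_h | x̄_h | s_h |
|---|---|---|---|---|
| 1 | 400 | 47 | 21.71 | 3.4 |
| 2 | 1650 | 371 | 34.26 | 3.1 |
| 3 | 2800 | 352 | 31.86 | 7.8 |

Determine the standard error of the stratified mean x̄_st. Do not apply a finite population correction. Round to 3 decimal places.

V̂(x̄_st) = Σ W_h² s_h²/n_h, with W_h = N_h/N and N = 4850:
  stratum 1: (400/4850)²·3.4²/47 = 0.001673
  stratum 2: (1650/4850)²·3.1²/371 = 0.00299802
  stratum 3: (2800/4850)²·7.8²/352 = 0.0576075
V̂(x̄_st) = 0.0622785
SE(x̄_st) = √0.0622785 = 0.249557

SE(x̄_st) ≈ 0.250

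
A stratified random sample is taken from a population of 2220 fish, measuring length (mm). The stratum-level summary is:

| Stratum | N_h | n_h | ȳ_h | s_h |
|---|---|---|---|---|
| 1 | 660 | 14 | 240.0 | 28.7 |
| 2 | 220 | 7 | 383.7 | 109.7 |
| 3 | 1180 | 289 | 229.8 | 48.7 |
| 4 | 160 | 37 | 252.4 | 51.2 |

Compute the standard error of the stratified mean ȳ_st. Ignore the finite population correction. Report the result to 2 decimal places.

SE(ȳ_st) ≈ 4.98

V̂(ȳ_st) = Σ W_h² s_h²/n_h, with W_h = N_h/N and N = 2220:
  stratum 1: (660/2220)²·28.7²/14 = 5.20017
  stratum 2: (220/2220)²·109.7²/7 = 16.8832
  stratum 3: (1180/2220)²·48.7²/289 = 2.31856
  stratum 4: (160/2220)²·51.2²/37 = 0.368021
V̂(ȳ_st) = 24.7699
SE(ȳ_st) = √24.7699 = 4.97694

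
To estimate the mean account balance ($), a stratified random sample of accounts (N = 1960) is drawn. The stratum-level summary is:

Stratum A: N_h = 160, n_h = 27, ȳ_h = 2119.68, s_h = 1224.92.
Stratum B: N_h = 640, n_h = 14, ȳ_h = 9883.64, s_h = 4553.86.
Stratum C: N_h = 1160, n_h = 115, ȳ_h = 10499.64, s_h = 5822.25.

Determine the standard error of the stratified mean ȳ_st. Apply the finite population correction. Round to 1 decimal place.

SE(ȳ_st) ≈ 497.8

V̂(ȳ_st) = Σ W_h² (1 − n_h/N_h) s_h²/n_h, with W_h = N_h/N and N = 1960:
  stratum A: (160/1960)²·(1 − 27/160)·1224.92²/27 = 307.83
  stratum B: (640/1960)²·(1 − 14/640)·4553.86²/14 = 154480
  stratum C: (1160/1960)²·(1 − 115/1160)·5822.25²/115 = 93013.5
V̂(ȳ_st) = 247802
SE(ȳ_st) = √247802 = 497.797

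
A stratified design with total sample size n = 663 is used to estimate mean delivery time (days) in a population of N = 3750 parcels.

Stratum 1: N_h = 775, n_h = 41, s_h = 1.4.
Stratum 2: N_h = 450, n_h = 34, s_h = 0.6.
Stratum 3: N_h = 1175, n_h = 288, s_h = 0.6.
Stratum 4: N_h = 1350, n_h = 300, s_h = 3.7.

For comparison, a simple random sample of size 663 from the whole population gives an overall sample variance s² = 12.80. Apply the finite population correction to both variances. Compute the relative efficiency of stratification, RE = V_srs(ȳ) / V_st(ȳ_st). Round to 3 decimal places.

V̂(ȳ_st) = Σ W_h² (1 − n_h/N_h) s_h²/n_h, with W_h = N_h/N and N = 3750:
  stratum 1: (775/3750)²·(1 − 41/775)·1.4²/41 = 0.00193378
  stratum 2: (450/3750)²·(1 − 34/450)·0.6²/34 = 0.000140951
  stratum 3: (1175/3750)²·(1 − 288/1175)·0.6²/288 = 9.26422e-05
  stratum 4: (1350/3750)²·(1 − 300/1350)·3.7²/300 = 0.00459984
V_st = 0.00676721
V_srs = (1 − 663/3750)·12.80/663 = 0.0158929
Relative efficiency = V_srs / V_st = 0.0158929/0.00676721 = 2.3485

RE ≈ 2.349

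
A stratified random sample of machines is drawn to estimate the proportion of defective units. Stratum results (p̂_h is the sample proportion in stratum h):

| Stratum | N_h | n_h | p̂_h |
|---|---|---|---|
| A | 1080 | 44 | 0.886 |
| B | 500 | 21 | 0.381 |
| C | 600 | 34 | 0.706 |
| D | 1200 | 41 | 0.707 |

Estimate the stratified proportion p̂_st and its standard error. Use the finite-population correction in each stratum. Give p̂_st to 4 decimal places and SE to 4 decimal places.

N = 3380; stratum weights W_h = N_h/N.
p̂_st = Σ W_h p̂_h = (1080·0.886 + 500·0.381 + 600·0.706 + 1200·0.707)/3380 = 0.71579
V̂(p̂_st) = Σ W_h² (1 − n_h/N_h) p̂_h(1−p̂_h)/(n_h−1):
  stratum A: (1080/3380)²·(1 − 44/1080)·0.886·0.114/43 = 0.000230049
  stratum B: (500/3380)²·(1 − 21/500)·0.381·0.619/20 = 0.000247205
  stratum C: (600/3380)²·(1 − 34/600)·0.706·0.294/33 = 0.00018697
  stratum D: (1200/3380)²·(1 − 41/1200)·0.707·0.293/40 = 0.000630461
V̂(p̂_st) = 0.00129469; SE = √V̂ = 0.0359817

p̂_st ≈ 0.7158, SE ≈ 0.0360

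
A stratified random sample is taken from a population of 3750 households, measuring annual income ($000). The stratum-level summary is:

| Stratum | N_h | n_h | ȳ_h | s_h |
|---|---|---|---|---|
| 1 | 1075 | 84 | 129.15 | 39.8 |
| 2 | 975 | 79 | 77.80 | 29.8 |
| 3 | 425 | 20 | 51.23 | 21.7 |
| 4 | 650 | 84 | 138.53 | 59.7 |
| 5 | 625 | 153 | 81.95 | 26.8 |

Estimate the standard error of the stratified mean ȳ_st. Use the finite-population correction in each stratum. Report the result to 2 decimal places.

SE(ȳ_st) ≈ 1.90

V̂(ȳ_st) = Σ W_h² (1 − n_h/N_h) s_h²/n_h, with W_h = N_h/N and N = 3750:
  stratum 1: (1075/3750)²·(1 − 84/1075)·39.8²/84 = 1.42859
  stratum 2: (975/3750)²·(1 − 79/975)·29.8²/79 = 0.698322
  stratum 3: (425/3750)²·(1 − 20/425)·21.7²/20 = 0.288185
  stratum 4: (650/3750)²·(1 − 84/650)·59.7²/84 = 1.11003
  stratum 5: (625/3750)²·(1 − 153/625)·26.8²/153 = 0.0984776
V̂(ȳ_st) = 3.62361
SE(ȳ_st) = √3.62361 = 1.90358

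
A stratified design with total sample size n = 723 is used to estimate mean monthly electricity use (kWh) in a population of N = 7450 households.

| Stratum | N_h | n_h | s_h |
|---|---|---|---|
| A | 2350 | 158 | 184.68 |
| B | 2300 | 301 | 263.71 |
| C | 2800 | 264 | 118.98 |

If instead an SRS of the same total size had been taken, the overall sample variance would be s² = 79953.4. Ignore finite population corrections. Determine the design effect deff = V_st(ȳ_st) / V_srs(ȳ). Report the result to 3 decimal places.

V̂(ȳ_st) = Σ W_h² s_h²/n_h, with W_h = N_h/N and N = 7450:
  stratum A: (2350/7450)²·184.68²/158 = 21.4786
  stratum B: (2300/7450)²·263.71²/301 = 22.0206
  stratum C: (2800/7450)²·118.98²/264 = 7.57439
V_st = 51.0736
V_srs = s²/n = 79953.4/723 = 110.586
deff = V_st / V_srs = 51.0736/110.586 = 0.4618

deff ≈ 0.462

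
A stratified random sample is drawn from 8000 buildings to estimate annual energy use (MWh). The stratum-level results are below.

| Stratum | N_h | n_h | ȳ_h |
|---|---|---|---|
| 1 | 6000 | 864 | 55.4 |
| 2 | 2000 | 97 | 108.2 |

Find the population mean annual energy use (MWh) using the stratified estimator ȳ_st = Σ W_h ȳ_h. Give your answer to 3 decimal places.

ȳ_st ≈ 68.600

N = Σ N_h = 8000. Stratum weights W_h = N_h/N.
ȳ_st = (6000·55.4 + 2000·108.2) / 8000 = 68.60000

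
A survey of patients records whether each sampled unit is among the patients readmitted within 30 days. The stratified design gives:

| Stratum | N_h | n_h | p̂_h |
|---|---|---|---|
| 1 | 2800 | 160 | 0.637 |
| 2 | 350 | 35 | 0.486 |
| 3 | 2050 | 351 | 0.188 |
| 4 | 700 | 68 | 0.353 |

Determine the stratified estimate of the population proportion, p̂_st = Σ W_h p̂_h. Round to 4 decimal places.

p̂_st ≈ 0.4383

N = 5900; stratum weights W_h = N_h/N.
p̂_st = Σ W_h p̂_h = (2800·0.637 + 350·0.486 + 2050·0.188 + 700·0.353)/5900 = 0.43834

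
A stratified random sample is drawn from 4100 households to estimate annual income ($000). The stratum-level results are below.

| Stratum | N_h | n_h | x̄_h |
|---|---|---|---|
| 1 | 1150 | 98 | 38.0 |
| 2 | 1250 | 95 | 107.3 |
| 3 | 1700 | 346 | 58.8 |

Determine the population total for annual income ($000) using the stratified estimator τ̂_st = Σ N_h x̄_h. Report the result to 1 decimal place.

τ̂_st ≈ 277785.0

τ̂_st = Σ N_h x̄_h = 1150·38.0 + 1250·107.3 + 1700·58.8 = 277785.0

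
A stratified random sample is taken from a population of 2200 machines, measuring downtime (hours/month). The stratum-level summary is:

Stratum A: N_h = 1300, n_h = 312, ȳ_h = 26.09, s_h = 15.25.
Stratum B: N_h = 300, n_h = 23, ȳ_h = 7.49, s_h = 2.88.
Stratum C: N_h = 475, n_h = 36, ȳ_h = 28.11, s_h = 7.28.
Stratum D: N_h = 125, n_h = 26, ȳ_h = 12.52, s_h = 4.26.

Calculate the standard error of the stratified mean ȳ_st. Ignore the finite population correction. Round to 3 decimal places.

V̂(ȳ_st) = Σ W_h² s_h²/n_h, with W_h = N_h/N and N = 2200:
  stratum A: (1300/2200)²·15.25²/312 = 0.260271
  stratum B: (300/2200)²·2.88²/23 = 0.00670586
  stratum C: (475/2200)²·7.28²/36 = 0.0686281
  stratum D: (125/2200)²·4.26²/26 = 0.00225331
V̂(ȳ_st) = 0.337859
SE(ȳ_st) = √0.337859 = 0.581256

SE(ȳ_st) ≈ 0.581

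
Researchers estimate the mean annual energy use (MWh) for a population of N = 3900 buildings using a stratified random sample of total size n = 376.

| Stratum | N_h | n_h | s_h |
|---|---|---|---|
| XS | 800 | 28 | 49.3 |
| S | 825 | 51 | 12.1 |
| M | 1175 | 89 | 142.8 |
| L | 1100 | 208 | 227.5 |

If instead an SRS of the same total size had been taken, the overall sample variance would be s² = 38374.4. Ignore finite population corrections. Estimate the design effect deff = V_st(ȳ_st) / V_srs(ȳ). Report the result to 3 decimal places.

V̂(ȳ_st) = Σ W_h² s_h²/n_h, with W_h = N_h/N and N = 3900:
  stratum XS: (800/3900)²·49.3²/28 = 3.65247
  stratum S: (825/3900)²·12.1²/51 = 0.128463
  stratum M: (1175/3900)²·142.8²/89 = 20.7976
  stratum L: (1100/3900)²·227.5²/208 = 19.795
V_st = 44.3735
V_srs = s²/n = 38374.4/376 = 102.06
deff = V_st / V_srs = 44.3735/102.06 = 0.4348

deff ≈ 0.435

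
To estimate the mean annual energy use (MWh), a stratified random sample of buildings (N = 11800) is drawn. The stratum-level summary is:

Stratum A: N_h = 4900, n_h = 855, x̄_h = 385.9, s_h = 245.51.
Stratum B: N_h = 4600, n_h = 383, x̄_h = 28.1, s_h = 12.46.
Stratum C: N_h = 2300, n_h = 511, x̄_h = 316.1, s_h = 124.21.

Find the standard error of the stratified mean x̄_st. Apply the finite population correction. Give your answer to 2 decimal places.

SE(x̄_st) ≈ 3.31

V̂(x̄_st) = Σ W_h² (1 − n_h/N_h) s_h²/n_h, with W_h = N_h/N and N = 11800:
  stratum A: (4900/11800)²·(1 − 855/4900)·245.51²/855 = 10.0351
  stratum B: (4600/11800)²·(1 − 383/4600)·12.46²/383 = 0.0564722
  stratum C: (2300/11800)²·(1 − 511/2300)·124.21²/511 = 0.892209
V̂(x̄_st) = 10.9838
SE(x̄_st) = √10.9838 = 3.31418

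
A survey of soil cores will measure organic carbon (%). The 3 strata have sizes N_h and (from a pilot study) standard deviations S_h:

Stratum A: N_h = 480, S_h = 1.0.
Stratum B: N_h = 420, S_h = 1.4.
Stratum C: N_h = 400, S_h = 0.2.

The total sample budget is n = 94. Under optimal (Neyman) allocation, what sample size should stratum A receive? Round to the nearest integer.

Neyman allocation: n_h = n · N_h S_h / Σ N_i S_i, with n = 94.
  stratum A: N_h·S_h = 480·1.0 = 480.00
  stratum B: N_h·S_h = 420·1.4 = 588.00
  stratum C: N_h·S_h = 400·0.2 = 80.00
Σ N_h S_h = 1148.00
n for stratum A = 94·480.00/1148.00 = 39.303 → 39

39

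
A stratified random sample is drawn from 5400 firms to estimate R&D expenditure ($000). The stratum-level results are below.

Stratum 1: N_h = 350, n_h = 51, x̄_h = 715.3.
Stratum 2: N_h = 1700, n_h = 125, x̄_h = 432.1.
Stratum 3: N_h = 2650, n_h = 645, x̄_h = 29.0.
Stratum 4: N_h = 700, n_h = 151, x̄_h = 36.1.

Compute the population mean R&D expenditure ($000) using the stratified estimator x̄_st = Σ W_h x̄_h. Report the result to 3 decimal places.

N = Σ N_h = 5400. Stratum weights W_h = N_h/N.
x̄_st = (350·715.3 + 1700·432.1 + 2650·29.0 + 700·36.1) / 5400 = 201.30463

x̄_st ≈ 201.305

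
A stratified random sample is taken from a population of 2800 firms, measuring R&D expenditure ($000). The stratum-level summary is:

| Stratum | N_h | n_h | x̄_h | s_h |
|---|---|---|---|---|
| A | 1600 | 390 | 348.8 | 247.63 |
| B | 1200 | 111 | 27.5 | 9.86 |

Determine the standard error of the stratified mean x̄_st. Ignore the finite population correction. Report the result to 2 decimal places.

SE(x̄_st) ≈ 7.18

V̂(x̄_st) = Σ W_h² s_h²/n_h, with W_h = N_h/N and N = 2800:
  stratum A: (1600/2800)²·247.63²/390 = 51.3412
  stratum B: (1200/2800)²·9.86²/111 = 0.160871
V̂(x̄_st) = 51.502
SE(x̄_st) = √51.502 = 7.17649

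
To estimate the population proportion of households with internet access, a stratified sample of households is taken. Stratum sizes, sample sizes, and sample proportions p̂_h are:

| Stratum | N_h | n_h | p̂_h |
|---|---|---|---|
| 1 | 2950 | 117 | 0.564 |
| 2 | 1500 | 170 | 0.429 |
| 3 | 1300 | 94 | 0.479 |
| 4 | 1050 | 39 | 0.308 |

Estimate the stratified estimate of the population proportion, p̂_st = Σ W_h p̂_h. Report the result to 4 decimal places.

p̂_st ≈ 0.4784

N = 6800; stratum weights W_h = N_h/N.
p̂_st = Σ W_h p̂_h = (2950·0.564 + 1500·0.429 + 1300·0.479 + 1050·0.308)/6800 = 0.47844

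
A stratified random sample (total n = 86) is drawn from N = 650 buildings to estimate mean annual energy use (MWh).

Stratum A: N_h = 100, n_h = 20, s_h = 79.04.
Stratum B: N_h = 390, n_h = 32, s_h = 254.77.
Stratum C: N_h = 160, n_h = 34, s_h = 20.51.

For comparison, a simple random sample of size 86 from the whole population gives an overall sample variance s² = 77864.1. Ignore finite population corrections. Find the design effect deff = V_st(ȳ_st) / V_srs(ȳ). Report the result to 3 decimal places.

V̂(ȳ_st) = Σ W_h² s_h²/n_h, with W_h = N_h/N and N = 650:
  stratum A: (100/650)²·79.04²/20 = 7.39328
  stratum B: (390/650)²·254.77²/32 = 730.212
  stratum C: (160/650)²·20.51²/34 = 0.749662
V_st = 738.355
V_srs = s²/n = 77864.1/86 = 905.397
deff = V_st / V_srs = 738.355/905.397 = 0.8155

deff ≈ 0.816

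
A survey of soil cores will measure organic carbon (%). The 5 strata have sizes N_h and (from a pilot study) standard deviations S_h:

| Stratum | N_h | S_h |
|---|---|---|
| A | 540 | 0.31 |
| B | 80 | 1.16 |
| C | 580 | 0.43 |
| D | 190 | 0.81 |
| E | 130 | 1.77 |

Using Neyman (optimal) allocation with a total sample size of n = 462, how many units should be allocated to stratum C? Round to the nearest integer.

Neyman allocation: n_h = n · N_h S_h / Σ N_i S_i, with n = 462.
  stratum A: N_h·S_h = 540·0.31 = 167.40
  stratum B: N_h·S_h = 80·1.16 = 92.80
  stratum C: N_h·S_h = 580·0.43 = 249.40
  stratum D: N_h·S_h = 190·0.81 = 153.90
  stratum E: N_h·S_h = 130·1.77 = 230.10
Σ N_h S_h = 893.60
n for stratum C = 462·249.40/893.60 = 128.942 → 129

129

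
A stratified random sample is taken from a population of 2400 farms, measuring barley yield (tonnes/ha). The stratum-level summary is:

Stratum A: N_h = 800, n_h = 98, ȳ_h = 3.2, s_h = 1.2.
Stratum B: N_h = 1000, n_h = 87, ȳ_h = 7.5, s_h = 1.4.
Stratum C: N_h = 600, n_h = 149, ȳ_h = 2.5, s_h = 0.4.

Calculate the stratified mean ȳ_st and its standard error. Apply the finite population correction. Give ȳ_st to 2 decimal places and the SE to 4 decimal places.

ȳ_st = Σ W_h ȳ_h = (800·3.2 + 1000·7.5 + 600·2.5)/2400 = 4.81667
V̂(ȳ_st) = Σ W_h² (1 − n_h/N_h) s_h²/n_h, with W_h = N_h/N and N = 2400:
  stratum A: (800/2400)²·(1 − 98/800)·1.2²/98 = 0.00143265
  stratum B: (1000/2400)²·(1 − 87/1000)·1.4²/87 = 0.00357096
  stratum C: (600/2400)²·(1 − 149/600)·0.4²/149 = 5.04474e-05
V̂(ȳ_st) = 0.00505406
SE(ȳ_st) = √0.00505406 = 0.0710919

ȳ_st ≈ 4.82, SE ≈ 0.0711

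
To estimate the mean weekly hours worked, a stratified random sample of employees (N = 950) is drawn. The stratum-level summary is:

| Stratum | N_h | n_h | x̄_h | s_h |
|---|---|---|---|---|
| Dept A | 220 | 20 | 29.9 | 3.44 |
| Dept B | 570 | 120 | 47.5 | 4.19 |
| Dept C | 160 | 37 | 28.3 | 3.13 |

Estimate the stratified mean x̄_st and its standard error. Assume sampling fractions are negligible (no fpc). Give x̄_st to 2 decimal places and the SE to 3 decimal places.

x̄_st ≈ 40.19, SE ≈ 0.303

x̄_st = Σ W_h x̄_h = (220·29.9 + 570·47.5 + 160·28.3)/950 = 40.19053
V̂(x̄_st) = Σ W_h² s_h²/n_h, with W_h = N_h/N and N = 950:
  stratum Dept A: (220/950)²·3.44²/20 = 0.0317311
  stratum Dept B: (570/950)²·4.19²/120 = 0.0526683
  stratum Dept C: (160/950)²·3.13²/37 = 0.00751069
V̂(x̄_st) = 0.0919101
SE(x̄_st) = √0.0919101 = 0.303167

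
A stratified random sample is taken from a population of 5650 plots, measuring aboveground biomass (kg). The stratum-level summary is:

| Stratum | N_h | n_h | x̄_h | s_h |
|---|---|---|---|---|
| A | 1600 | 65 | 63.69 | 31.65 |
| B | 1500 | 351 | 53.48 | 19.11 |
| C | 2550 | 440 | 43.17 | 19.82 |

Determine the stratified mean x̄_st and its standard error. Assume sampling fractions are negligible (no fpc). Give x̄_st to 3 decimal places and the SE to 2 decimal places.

x̄_st = Σ W_h x̄_h = (1600·63.69 + 1500·53.48 + 2550·43.17)/5650 = 51.71814
V̂(x̄_st) = Σ W_h² s_h²/n_h, with W_h = N_h/N and N = 5650:
  stratum A: (1600/5650)²·31.65²/65 = 1.23588
  stratum B: (1500/5650)²·19.11²/351 = 0.0733331
  stratum C: (2550/5650)²·19.82²/440 = 0.18186
V̂(x̄_st) = 1.49108
SE(x̄_st) = √1.49108 = 1.2211

x̄_st ≈ 51.718, SE ≈ 1.22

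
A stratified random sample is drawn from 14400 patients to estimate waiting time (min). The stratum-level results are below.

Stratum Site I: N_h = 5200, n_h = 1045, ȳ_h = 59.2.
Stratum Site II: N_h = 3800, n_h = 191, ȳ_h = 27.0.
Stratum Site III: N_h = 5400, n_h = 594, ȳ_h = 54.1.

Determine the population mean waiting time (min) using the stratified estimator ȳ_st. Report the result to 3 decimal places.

ȳ_st ≈ 48.790

N = Σ N_h = 14400. Stratum weights W_h = N_h/N.
ȳ_st = (5200·59.2 + 3800·27.0 + 5400·54.1) / 14400 = 48.79028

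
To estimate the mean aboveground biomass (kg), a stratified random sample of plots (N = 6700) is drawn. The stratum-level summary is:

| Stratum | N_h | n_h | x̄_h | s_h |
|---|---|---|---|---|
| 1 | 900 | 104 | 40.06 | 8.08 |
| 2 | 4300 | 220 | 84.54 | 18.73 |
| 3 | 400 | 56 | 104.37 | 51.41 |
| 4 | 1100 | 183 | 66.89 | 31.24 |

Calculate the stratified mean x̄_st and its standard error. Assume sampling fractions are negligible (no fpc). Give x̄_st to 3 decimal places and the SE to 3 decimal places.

x̄_st = Σ W_h x̄_h = (900·40.06 + 4300·84.54 + 400·104.37 + 1100·66.89)/6700 = 76.85119
V̂(x̄_st) = Σ W_h² s_h²/n_h, with W_h = N_h/N and N = 6700:
  stratum 1: (900/6700)²·8.08²/104 = 0.0113273
  stratum 2: (4300/6700)²·18.73²/220 = 0.656811
  stratum 3: (400/6700)²·51.41²/56 = 0.16822
  stratum 4: (1100/6700)²·31.24²/183 = 0.14375
V̂(x̄_st) = 0.980107
SE(x̄_st) = √0.980107 = 0.990004

x̄_st ≈ 76.851, SE ≈ 0.990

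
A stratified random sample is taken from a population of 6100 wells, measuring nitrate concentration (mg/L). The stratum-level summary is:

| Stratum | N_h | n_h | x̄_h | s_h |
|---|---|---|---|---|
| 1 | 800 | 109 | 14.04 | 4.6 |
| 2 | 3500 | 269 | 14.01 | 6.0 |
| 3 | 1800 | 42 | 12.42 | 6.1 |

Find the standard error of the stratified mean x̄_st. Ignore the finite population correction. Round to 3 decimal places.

SE(x̄_st) ≈ 0.353

V̂(x̄_st) = Σ W_h² s_h²/n_h, with W_h = N_h/N and N = 6100:
  stratum 1: (800/6100)²·4.6²/109 = 0.00333895
  stratum 2: (3500/6100)²·6.0²/269 = 0.0440582
  stratum 3: (1800/6100)²·6.1²/42 = 0.0771429
V̂(x̄_st) = 0.12454
SE(x̄_st) = √0.12454 = 0.352902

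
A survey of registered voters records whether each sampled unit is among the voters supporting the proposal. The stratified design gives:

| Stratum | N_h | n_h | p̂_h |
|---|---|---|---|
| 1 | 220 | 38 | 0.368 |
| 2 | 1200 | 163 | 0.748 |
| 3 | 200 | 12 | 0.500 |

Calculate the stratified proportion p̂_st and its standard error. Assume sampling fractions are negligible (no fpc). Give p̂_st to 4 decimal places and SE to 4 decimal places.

p̂_st ≈ 0.6658, SE ≈ 0.0332

N = 1620; stratum weights W_h = N_h/N.
p̂_st = Σ W_h p̂_h = (220·0.368 + 1200·0.748 + 200·0.500)/1620 = 0.66578
V̂(p̂_st) = Σ W_h² p̂_h(1−p̂_h)/(n_h−1):
  stratum 1: (220/1620)²·0.368·0.632/37 = 0.000115925
  stratum 2: (1200/1620)²·0.748·0.252/162 = 0.000638439
  stratum 3: (200/1620)²·0.500·0.500/11 = 0.0003464
V̂(p̂_st) = 0.00110076; SE = √V̂ = 0.0331778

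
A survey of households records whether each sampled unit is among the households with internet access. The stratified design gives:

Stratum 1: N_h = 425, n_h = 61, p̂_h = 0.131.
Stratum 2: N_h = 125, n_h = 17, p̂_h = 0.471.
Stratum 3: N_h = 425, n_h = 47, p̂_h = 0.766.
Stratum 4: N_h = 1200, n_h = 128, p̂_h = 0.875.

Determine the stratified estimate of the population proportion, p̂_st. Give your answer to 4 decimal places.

p̂_st ≈ 0.6851

N = 2175; stratum weights W_h = N_h/N.
p̂_st = Σ W_h p̂_h = (425·0.131 + 125·0.471 + 425·0.766 + 1200·0.875)/2175 = 0.68510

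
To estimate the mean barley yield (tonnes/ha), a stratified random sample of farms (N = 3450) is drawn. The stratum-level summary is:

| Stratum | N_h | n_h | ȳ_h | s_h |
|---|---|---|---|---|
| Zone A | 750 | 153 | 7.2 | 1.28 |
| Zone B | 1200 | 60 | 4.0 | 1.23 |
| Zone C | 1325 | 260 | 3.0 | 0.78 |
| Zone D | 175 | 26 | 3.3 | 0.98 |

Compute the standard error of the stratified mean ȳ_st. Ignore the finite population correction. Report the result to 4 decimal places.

SE(ȳ_st) ≈ 0.0632

V̂(ȳ_st) = Σ W_h² s_h²/n_h, with W_h = N_h/N and N = 3450:
  stratum Zone A: (750/3450)²·1.28²/153 = 0.000506073
  stratum Zone B: (1200/3450)²·1.23²/60 = 0.00305059
  stratum Zone C: (1325/3450)²·0.78²/260 = 0.000345151
  stratum Zone D: (175/3450)²·0.98²/26 = 9.50423e-05
V̂(ȳ_st) = 0.00399685
SE(ȳ_st) = √0.00399685 = 0.0632207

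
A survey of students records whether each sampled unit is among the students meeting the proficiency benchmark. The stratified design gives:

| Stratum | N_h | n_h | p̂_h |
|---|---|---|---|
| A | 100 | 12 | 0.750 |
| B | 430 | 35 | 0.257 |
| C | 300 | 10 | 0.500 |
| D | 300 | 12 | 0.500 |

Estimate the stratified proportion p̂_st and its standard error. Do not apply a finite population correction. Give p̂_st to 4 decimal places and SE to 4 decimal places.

p̂_st ≈ 0.4297, SE ≈ 0.0671

N = 1130; stratum weights W_h = N_h/N.
p̂_st = Σ W_h p̂_h = (100·0.750 + 430·0.257 + 300·0.500 + 300·0.500)/1130 = 0.42965
V̂(p̂_st) = Σ W_h² p̂_h(1−p̂_h)/(n_h−1):
  stratum A: (100/1130)²·0.750·0.250/11 = 0.000133491
  stratum B: (430/1130)²·0.257·0.743/34 = 0.000813248
  stratum C: (300/1130)²·0.500·0.500/9 = 0.00195787
  stratum D: (300/1130)²·0.500·0.500/11 = 0.00160189
V̂(p̂_st) = 0.0045065; SE = √V̂ = 0.0671304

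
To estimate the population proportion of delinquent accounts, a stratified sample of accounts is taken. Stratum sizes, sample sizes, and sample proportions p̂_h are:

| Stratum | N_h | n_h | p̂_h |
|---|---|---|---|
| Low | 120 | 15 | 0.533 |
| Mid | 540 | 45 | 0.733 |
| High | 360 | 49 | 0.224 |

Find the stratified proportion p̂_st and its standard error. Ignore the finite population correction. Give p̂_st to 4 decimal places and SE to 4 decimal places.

N = 1020; stratum weights W_h = N_h/N.
p̂_st = Σ W_h p̂_h = (120·0.533 + 540·0.733 + 360·0.224)/1020 = 0.52982
V̂(p̂_st) = Σ W_h² p̂_h(1−p̂_h)/(n_h−1):
  stratum Low: (120/1020)²·0.533·0.467/14 = 0.000246081
  stratum Mid: (540/1020)²·0.733·0.267/44 = 0.00124666
  stratum High: (360/1020)²·0.224·0.776/48 = 0.0004511
V̂(p̂_st) = 0.00194385; SE = √V̂ = 0.0440891

p̂_st ≈ 0.5298, SE ≈ 0.0441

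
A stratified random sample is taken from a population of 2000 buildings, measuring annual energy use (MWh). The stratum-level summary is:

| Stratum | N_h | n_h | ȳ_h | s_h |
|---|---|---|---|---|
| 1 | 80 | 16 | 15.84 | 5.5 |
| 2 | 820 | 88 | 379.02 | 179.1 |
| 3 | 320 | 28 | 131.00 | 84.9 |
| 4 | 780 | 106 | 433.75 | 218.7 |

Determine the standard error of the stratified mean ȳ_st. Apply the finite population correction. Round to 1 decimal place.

V̂(ȳ_st) = Σ W_h² (1 − n_h/N_h) s_h²/n_h, with W_h = N_h/N and N = 2000:
  stratum 1: (80/2000)²·(1 − 16/80)·5.5²/16 = 0.00242
  stratum 2: (820/2000)²·(1 − 88/820)·179.1²/88 = 54.6983
  stratum 3: (320/2000)²·(1 − 28/320)·84.9²/28 = 6.01354
  stratum 4: (780/2000)²·(1 − 106/780)·218.7²/106 = 59.3043
V̂(ȳ_st) = 120.019
SE(ȳ_st) = √120.019 = 10.9553

SE(ȳ_st) ≈ 11.0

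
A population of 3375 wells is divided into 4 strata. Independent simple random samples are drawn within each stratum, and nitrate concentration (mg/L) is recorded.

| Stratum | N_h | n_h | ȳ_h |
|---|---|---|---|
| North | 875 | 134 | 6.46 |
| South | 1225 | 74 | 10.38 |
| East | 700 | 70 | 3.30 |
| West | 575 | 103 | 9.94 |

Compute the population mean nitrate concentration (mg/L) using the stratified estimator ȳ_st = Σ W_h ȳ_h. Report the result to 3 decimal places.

N = Σ N_h = 3375. Stratum weights W_h = N_h/N.
ȳ_st = (875·6.46 + 1225·10.38 + 700·3.30 + 575·9.94) / 3375 = 7.82030

ȳ_st ≈ 7.820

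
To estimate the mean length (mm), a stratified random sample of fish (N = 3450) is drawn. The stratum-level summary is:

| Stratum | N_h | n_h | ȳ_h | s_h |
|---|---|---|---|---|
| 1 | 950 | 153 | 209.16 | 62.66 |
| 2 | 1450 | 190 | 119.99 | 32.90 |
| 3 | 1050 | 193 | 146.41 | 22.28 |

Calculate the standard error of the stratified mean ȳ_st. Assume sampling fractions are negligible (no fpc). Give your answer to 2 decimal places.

V̂(ȳ_st) = Σ W_h² s_h²/n_h, with W_h = N_h/N and N = 3450:
  stratum 1: (950/3450)²·62.66²/153 = 1.9458
  stratum 2: (1450/3450)²·32.90²/190 = 1.00632
  stratum 3: (1050/3450)²·22.28²/193 = 0.238239
V̂(ȳ_st) = 3.19036
SE(ȳ_st) = √3.19036 = 1.78616

SE(ȳ_st) ≈ 1.79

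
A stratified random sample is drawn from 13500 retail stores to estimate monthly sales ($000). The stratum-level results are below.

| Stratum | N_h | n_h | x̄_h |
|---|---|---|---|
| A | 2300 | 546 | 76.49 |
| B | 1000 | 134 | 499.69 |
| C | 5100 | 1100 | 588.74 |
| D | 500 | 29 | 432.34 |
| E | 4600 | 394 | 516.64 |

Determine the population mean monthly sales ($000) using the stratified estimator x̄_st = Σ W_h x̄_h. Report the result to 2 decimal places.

x̄_st ≈ 464.51

N = Σ N_h = 13500. Stratum weights W_h = N_h/N.
x̄_st = (2300·76.49 + 1000·499.69 + 5100·588.74 + 500·432.34 + 4600·516.64) / 13500 = 464.5115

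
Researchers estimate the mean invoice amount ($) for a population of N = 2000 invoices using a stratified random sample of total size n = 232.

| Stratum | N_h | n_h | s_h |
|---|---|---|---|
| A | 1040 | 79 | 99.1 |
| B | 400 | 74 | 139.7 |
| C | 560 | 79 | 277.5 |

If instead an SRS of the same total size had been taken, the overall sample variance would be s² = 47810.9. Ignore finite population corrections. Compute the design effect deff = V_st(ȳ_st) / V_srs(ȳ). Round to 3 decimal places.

deff ≈ 0.585

V̂(ȳ_st) = Σ W_h² s_h²/n_h, with W_h = N_h/N and N = 2000:
  stratum A: (1040/2000)²·99.1²/79 = 33.6145
  stratum B: (400/2000)²·139.7²/74 = 10.5492
  stratum C: (560/2000)²·277.5²/79 = 76.4214
V_st = 120.585
V_srs = s²/n = 47810.9/232 = 206.081
deff = V_st / V_srs = 120.585/206.081 = 0.5851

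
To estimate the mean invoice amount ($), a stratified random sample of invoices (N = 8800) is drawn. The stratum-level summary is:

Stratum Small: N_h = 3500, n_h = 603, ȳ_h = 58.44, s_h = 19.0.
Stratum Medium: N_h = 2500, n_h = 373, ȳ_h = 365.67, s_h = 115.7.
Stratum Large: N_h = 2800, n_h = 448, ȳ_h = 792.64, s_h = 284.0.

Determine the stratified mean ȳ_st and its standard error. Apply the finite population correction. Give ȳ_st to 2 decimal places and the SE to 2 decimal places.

ȳ_st = Σ W_h ȳ_h = (3500·58.44 + 2500·365.67 + 2800·792.64)/8800 = 379.33034
V̂(ȳ_st) = Σ W_h² (1 − n_h/N_h) s_h²/n_h, with W_h = N_h/N and N = 8800:
  stratum Small: (3500/8800)²·(1 − 603/3500)·19.0²/603 = 0.0783865
  stratum Medium: (2500/8800)²·(1 − 373/2500)·115.7²/373 = 2.46434
  stratum Large: (2800/8800)²·(1 − 448/2800)·284.0²/448 = 15.3105
V̂(ȳ_st) = 17.8532
SE(ȳ_st) = √17.8532 = 4.2253

ȳ_st ≈ 379.33, SE ≈ 4.23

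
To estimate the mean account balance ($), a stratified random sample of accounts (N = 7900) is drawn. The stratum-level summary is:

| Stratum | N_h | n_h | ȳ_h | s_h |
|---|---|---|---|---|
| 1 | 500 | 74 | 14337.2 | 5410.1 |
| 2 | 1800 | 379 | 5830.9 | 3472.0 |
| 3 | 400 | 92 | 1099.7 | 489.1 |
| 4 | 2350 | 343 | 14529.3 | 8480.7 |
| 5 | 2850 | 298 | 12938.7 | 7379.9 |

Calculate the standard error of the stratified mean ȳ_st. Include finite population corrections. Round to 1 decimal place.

SE(ȳ_st) ≈ 199.5

V̂(ȳ_st) = Σ W_h² (1 − n_h/N_h) s_h²/n_h, with W_h = N_h/N and N = 7900:
  stratum 1: (500/7900)²·(1 − 74/500)·5410.1²/74 = 1349.91
  stratum 2: (1800/7900)²·(1 − 379/1800)·3472.0²/379 = 1303.56
  stratum 3: (400/7900)²·(1 − 92/400)·489.1²/92 = 5.13291
  stratum 4: (2350/7900)²·(1 − 343/2350)·8480.7²/343 = 15846.4
  stratum 5: (2850/7900)²·(1 − 298/2850)·7379.9²/298 = 21298.8
V̂(ȳ_st) = 39803.8
SE(ȳ_st) = √39803.8 = 199.509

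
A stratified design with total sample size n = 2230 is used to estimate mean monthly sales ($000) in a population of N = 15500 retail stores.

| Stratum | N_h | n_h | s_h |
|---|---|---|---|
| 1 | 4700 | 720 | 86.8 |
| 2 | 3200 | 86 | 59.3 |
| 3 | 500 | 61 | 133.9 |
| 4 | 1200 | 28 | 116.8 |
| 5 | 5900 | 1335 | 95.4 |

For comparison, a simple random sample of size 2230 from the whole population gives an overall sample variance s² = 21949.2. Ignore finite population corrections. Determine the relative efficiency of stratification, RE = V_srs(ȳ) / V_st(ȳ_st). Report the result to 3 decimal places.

V̂(ȳ_st) = Σ W_h² s_h²/n_h, with W_h = N_h/N and N = 15500:
  stratum 1: (4700/15500)²·86.8²/720 = 0.962142
  stratum 2: (3200/15500)²·59.3²/86 = 1.7428
  stratum 3: (500/15500)²·133.9²/61 = 0.30585
  stratum 4: (1200/15500)²·116.8²/28 = 2.9203
  stratum 5: (5900/15500)²·95.4²/1335 = 0.987771
V_st = 6.91886
V_srs = s²/n = 21949.2/2230 = 9.84269
Relative efficiency = V_srs / V_st = 9.84269/6.91886 = 1.4226

RE ≈ 1.423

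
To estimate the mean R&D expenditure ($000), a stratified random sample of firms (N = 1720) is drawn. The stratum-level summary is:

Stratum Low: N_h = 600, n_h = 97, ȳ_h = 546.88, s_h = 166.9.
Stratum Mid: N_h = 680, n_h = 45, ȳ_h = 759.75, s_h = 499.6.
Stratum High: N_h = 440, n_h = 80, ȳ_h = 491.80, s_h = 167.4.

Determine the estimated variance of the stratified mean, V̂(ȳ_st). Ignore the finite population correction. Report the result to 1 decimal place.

V̂(ȳ_st) = Σ W_h² s_h²/n_h, with W_h = N_h/N and N = 1720:
  stratum Low: (600/1720)²·166.9²/97 = 34.9451
  stratum Mid: (680/1720)²·499.6²/45 = 866.948
  stratum High: (440/1720)²·167.4²/80 = 22.9229
V̂(ȳ_st) = 924.816

V̂(ȳ_st) ≈ 924.8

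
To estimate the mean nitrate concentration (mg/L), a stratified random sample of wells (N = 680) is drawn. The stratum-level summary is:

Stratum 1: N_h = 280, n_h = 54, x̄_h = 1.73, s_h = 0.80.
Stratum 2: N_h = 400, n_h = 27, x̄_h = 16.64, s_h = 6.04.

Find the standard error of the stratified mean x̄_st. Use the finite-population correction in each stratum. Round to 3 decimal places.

V̂(x̄_st) = Σ W_h² (1 − n_h/N_h) s_h²/n_h, with W_h = N_h/N and N = 680:
  stratum 1: (280/680)²·(1 − 54/280)·0.80²/54 = 0.00162194
  stratum 2: (400/680)²·(1 − 27/400)·6.04²/27 = 0.435975
V̂(x̄_st) = 0.437596
SE(x̄_st) = √0.437596 = 0.661511

SE(x̄_st) ≈ 0.662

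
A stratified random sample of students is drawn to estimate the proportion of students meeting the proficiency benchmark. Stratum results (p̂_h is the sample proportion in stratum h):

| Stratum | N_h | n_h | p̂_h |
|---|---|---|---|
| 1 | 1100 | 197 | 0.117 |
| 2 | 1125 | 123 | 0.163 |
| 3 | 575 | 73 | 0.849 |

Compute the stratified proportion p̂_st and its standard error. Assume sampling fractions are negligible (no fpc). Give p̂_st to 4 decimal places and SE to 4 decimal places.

N = 2800; stratum weights W_h = N_h/N.
p̂_st = Σ W_h p̂_h = (1100·0.117 + 1125·0.163 + 575·0.849)/2800 = 0.28580
V̂(p̂_st) = Σ W_h² p̂_h(1−p̂_h)/(n_h−1):
  stratum 1: (1100/2800)²·0.117·0.883/196 = 8.13504e-05
  stratum 2: (1125/2800)²·0.163·0.837/122 = 0.000180527
  stratum 3: (575/2800)²·0.849·0.151/72 = 7.50882e-05
V̂(p̂_st) = 0.000336966; SE = √V̂ = 0.0183566

p̂_st ≈ 0.2858, SE ≈ 0.0184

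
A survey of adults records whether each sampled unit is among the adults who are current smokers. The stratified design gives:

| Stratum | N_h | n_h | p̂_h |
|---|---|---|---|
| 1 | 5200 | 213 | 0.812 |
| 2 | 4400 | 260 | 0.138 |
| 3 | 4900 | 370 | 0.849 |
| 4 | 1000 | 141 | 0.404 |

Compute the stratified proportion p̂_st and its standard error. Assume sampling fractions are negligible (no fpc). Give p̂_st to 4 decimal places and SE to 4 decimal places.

p̂_st ≈ 0.6060, SE ≈ 0.0126

N = 15500; stratum weights W_h = N_h/N.
p̂_st = Σ W_h p̂_h = (5200·0.812 + 4400·0.138 + 4900·0.849 + 1000·0.404)/15500 = 0.60605
V̂(p̂_st) = Σ W_h² p̂_h(1−p̂_h)/(n_h−1):
  stratum 1: (5200/15500)²·0.812·0.188/212 = 8.10441e-05
  stratum 2: (4400/15500)²·0.138·0.862/259 = 3.70108e-05
  stratum 3: (4900/15500)²·0.849·0.151/369 = 3.47206e-05
  stratum 4: (1000/15500)²·0.404·0.596/140 = 7.15873e-06
V̂(p̂_st) = 0.000159934; SE = √V̂ = 0.0126465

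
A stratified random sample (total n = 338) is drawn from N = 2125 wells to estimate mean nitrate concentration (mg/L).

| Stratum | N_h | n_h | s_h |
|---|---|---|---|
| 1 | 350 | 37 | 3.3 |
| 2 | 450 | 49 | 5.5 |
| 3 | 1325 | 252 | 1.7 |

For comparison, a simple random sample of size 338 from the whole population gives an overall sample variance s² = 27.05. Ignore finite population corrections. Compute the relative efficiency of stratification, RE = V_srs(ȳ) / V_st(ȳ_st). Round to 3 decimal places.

V̂(ȳ_st) = Σ W_h² s_h²/n_h, with W_h = N_h/N and N = 2125:
  stratum 1: (350/2125)²·3.3²/37 = 0.00798444
  stratum 2: (450/2125)²·5.5²/49 = 0.0276845
  stratum 3: (1325/2125)²·1.7²/252 = 0.00445873
V_st = 0.0401277
V_srs = s²/n = 27.05/338 = 0.0800296
Relative efficiency = V_srs / V_st = 0.0800296/0.0401277 = 1.9944

RE ≈ 1.994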